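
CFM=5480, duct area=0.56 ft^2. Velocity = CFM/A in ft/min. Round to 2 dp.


V = 5480 / 0.56 = 9785.71 ft/min

9785.71 ft/min


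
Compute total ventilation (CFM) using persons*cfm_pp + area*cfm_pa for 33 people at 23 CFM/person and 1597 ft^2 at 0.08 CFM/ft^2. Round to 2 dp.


Total = 33*23 + 1597*0.08 = 886.76 CFM

886.76 CFM


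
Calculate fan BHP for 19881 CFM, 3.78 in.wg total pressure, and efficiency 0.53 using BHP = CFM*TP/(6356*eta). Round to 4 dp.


BHP = 19881 * 3.78 / (6356 * 0.53) = 22.3085 hp

22.3085 hp


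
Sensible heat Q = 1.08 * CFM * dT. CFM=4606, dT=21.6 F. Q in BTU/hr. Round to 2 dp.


Q = 1.08 * 4606 * 21.6 = 107448.77 BTU/hr

107448.77 BTU/hr


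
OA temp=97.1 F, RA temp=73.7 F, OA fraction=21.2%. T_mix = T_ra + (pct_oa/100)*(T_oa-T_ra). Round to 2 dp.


T_mix = 73.7 + (21.2/100)*(97.1-73.7) = 78.66 F

78.66 F


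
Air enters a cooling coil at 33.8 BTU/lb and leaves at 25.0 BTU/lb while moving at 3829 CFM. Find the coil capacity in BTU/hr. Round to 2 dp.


Q = 4.5 * 3829 * (33.8 - 25.0) = 151628.40 BTU/hr

151628.40 BTU/hr


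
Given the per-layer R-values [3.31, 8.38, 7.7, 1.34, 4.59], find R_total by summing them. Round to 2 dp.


R_total = 3.31 + 8.38 + 7.7 + 1.34 + 4.59 = 25.32

25.32


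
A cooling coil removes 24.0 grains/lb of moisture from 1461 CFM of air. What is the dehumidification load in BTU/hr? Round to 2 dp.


Q = 0.68 * 1461 * 24.0 = 23843.52 BTU/hr

23843.52 BTU/hr


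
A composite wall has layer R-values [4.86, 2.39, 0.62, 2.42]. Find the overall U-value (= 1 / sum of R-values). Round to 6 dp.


R_total = 4.86 + 2.39 + 0.62 + 2.42 = 10.29
U = 1/10.29 = 0.097182

0.097182


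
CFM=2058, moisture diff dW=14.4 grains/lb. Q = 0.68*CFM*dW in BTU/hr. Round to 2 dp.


Q = 0.68 * 2058 * 14.4 = 20151.94 BTU/hr

20151.94 BTU/hr


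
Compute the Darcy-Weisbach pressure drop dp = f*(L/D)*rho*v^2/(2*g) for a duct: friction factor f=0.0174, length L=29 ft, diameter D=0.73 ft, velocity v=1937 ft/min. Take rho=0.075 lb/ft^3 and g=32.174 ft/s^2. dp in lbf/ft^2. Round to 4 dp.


v_fps = 1937/60 = 32.2833 ft/s
dp = 0.0174*(29/0.73)*0.075*32.2833^2/(2*32.174) = 0.8397 lbf/ft^2

0.8397 lbf/ft^2


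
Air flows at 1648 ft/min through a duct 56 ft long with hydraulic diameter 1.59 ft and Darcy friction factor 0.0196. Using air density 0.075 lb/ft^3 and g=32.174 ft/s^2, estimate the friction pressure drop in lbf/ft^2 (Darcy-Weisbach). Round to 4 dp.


v_fps = 1648/60 = 27.4667 ft/s
dp = 0.0196*(56/1.59)*0.075*27.4667^2/(2*32.174) = 0.6070 lbf/ft^2

0.6070 lbf/ft^2


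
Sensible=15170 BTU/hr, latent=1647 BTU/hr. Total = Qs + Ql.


Qt = 15170 + 1647 = 16817 BTU/hr

16817 BTU/hr


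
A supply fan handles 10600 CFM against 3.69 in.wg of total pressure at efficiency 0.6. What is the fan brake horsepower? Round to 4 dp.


BHP = 10600 * 3.69 / (6356 * 0.6) = 10.2565 hp

10.2565 hp


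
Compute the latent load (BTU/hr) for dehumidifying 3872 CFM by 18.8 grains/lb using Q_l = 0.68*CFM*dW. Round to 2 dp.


Q = 0.68 * 3872 * 18.8 = 49499.65 BTU/hr

49499.65 BTU/hr


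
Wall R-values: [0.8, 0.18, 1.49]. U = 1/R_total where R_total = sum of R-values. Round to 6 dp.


R_total = 0.8 + 0.18 + 1.49 = 2.47
U = 1/2.47 = 0.404858

0.404858


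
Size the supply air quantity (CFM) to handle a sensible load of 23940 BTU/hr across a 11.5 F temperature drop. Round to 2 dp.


CFM = 23940 / (1.08 * 11.5) = 1927.54

1927.54 CFM


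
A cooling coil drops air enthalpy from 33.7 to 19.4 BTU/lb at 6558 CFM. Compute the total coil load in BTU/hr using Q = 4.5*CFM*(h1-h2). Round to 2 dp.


Q = 4.5 * 6558 * (33.7 - 19.4) = 422007.30 BTU/hr

422007.30 BTU/hr


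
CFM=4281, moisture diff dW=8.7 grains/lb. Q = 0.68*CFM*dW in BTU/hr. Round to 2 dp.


Q = 0.68 * 4281 * 8.7 = 25326.40 BTU/hr

25326.40 BTU/hr


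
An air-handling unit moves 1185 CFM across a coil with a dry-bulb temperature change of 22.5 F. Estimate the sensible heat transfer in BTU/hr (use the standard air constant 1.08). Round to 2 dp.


Q = 1.08 * 1185 * 22.5 = 28795.50 BTU/hr

28795.50 BTU/hr


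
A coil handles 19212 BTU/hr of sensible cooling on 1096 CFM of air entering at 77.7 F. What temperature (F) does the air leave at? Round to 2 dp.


dT = 19212/(1.08*1096) = 16.2307
T_leave = 77.7 - 16.2307 = 61.47 F

61.47 F


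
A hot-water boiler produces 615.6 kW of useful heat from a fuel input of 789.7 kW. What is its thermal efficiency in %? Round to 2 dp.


eta = (615.6/789.7)*100 = 77.95 %

77.95 %


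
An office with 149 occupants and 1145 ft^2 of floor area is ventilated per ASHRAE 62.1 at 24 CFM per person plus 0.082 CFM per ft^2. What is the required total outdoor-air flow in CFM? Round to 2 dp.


Total = 149*24 + 1145*0.082 = 3669.89 CFM

3669.89 CFM


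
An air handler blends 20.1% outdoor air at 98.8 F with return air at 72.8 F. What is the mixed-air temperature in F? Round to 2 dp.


T_mix = 72.8 + (20.1/100)*(98.8-72.8) = 78.03 F

78.03 F


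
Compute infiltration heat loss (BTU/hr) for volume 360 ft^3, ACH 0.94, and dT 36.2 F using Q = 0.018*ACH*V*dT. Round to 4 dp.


Q = 0.018 * 0.94 * 360 * 36.2 = 220.5014 BTU/hr

220.5014 BTU/hr


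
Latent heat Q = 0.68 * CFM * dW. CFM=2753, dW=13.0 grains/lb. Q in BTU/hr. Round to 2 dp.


Q = 0.68 * 2753 * 13.0 = 24336.52 BTU/hr

24336.52 BTU/hr


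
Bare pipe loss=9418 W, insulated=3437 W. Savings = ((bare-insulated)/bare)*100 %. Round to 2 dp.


Savings = ((9418-3437)/9418)*100 = 63.51 %

63.51 %


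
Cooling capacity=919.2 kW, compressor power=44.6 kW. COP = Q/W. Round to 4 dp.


COP = 919.2 / 44.6 = 20.6099

20.6099


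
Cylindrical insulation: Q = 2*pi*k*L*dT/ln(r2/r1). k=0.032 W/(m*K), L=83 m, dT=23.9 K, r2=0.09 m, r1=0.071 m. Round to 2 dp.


Q = 2*pi*0.032*83*23.9/ln(0.09/0.071) = 1681.98 W

1681.98 W


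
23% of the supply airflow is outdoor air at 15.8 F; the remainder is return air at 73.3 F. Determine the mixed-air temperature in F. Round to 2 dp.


T_mix = 0.23*15.8 + 0.77*73.3 = 60.08 F

60.08 F


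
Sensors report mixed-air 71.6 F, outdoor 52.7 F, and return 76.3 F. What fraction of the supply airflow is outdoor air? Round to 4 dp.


frac = (71.6 - 76.3) / (52.7 - 76.3) = 0.1992

0.1992


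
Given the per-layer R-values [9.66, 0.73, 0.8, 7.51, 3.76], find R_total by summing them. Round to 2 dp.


R_total = 9.66 + 0.73 + 0.8 + 7.51 + 3.76 = 22.46

22.46


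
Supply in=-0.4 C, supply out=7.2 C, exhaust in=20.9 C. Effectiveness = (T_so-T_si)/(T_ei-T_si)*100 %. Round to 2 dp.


eff = (7.2-(-0.4))/(20.9-(-0.4))*100 = 35.68 %

35.68 %


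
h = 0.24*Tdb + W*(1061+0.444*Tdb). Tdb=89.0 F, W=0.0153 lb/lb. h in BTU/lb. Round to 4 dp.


h = 0.24*89.0 + 0.0153*(1061+0.444*89.0) = 38.1979 BTU/lb

38.1979 BTU/lb


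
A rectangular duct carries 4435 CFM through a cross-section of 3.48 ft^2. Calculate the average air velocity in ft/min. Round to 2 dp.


V = 4435 / 3.48 = 1274.43 ft/min

1274.43 ft/min


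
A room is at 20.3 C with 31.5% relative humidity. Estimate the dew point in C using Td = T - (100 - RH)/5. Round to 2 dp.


Td = 20.3 - (100-31.5)/5 = 6.60 C

6.60 C


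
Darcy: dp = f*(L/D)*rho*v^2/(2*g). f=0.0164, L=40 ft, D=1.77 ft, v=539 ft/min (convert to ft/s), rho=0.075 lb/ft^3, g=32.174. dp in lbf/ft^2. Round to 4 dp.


v_fps = 539/60 = 8.9833 ft/s
dp = 0.0164*(40/1.77)*0.075*8.9833^2/(2*32.174) = 0.0349 lbf/ft^2

0.0349 lbf/ft^2


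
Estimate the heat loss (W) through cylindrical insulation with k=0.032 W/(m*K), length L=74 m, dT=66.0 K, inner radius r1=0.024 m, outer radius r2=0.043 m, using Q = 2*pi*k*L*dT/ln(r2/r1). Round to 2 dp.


Q = 2*pi*0.032*74*66.0/ln(0.043/0.024) = 1683.95 W

1683.95 W


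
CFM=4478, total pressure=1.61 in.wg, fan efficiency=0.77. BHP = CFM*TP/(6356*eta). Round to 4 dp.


BHP = 4478 * 1.61 / (6356 * 0.77) = 1.4731 hp

1.4731 hp


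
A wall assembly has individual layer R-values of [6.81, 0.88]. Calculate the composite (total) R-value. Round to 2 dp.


R_total = 6.81 + 0.88 = 7.69

7.69


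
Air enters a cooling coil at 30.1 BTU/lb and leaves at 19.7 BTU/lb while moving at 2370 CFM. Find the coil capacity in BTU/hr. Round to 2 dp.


Q = 4.5 * 2370 * (30.1 - 19.7) = 110916.00 BTU/hr

110916.00 BTU/hr


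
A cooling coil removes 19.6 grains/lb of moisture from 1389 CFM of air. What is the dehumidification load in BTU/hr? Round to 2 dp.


Q = 0.68 * 1389 * 19.6 = 18512.59 BTU/hr

18512.59 BTU/hr


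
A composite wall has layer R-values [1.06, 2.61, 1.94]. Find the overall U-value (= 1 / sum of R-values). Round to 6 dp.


R_total = 1.06 + 2.61 + 1.94 = 5.61
U = 1/5.61 = 0.178253

0.178253


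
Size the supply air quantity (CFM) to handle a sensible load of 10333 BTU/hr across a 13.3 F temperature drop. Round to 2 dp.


CFM = 10333 / (1.08 * 13.3) = 719.37

719.37 CFM


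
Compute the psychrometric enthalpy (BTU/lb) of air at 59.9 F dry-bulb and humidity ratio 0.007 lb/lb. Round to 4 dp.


h = 0.24*59.9 + 0.007*(1061+0.444*59.9) = 21.9892 BTU/lb

21.9892 BTU/lb


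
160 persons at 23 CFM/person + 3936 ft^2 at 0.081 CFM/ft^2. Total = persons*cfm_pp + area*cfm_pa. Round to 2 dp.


Total = 160*23 + 3936*0.081 = 3998.82 CFM

3998.82 CFM


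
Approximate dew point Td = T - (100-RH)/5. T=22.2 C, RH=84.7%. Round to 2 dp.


Td = 22.2 - (100-84.7)/5 = 19.14 C

19.14 C


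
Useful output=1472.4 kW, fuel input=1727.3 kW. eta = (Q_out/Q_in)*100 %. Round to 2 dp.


eta = (1472.4/1727.3)*100 = 85.24 %

85.24 %


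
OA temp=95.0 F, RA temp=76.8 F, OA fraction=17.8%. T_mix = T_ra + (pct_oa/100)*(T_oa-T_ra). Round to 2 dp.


T_mix = 76.8 + (17.8/100)*(95.0-76.8) = 80.04 F

80.04 F


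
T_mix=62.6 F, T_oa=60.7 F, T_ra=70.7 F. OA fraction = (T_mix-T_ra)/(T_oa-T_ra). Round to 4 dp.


frac = (62.6 - 70.7) / (60.7 - 70.7) = 0.8100

0.8100


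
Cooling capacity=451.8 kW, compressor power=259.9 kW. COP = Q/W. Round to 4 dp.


COP = 451.8 / 259.9 = 1.7384

1.7384


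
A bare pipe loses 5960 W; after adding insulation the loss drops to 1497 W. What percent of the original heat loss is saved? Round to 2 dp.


Savings = ((5960-1497)/5960)*100 = 74.88 %

74.88 %


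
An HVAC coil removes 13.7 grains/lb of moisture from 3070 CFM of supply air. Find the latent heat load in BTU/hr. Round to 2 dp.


Q = 0.68 * 3070 * 13.7 = 28600.12 BTU/hr

28600.12 BTU/hr


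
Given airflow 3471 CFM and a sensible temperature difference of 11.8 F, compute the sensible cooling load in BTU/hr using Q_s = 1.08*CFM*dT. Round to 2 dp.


Q = 1.08 * 3471 * 11.8 = 44234.42 BTU/hr

44234.42 BTU/hr


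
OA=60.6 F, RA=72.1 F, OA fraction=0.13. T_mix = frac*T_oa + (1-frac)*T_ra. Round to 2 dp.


T_mix = 0.13*60.6 + 0.87*72.1 = 70.61 F

70.61 F


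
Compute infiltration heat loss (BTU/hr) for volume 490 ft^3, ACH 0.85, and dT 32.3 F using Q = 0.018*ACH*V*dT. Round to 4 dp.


Q = 0.018 * 0.85 * 490 * 32.3 = 242.1531 BTU/hr

242.1531 BTU/hr


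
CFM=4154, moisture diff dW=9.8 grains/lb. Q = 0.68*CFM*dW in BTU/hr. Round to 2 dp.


Q = 0.68 * 4154 * 9.8 = 27682.26 BTU/hr

27682.26 BTU/hr


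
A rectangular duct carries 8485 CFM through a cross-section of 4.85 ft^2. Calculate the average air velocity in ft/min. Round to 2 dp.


V = 8485 / 4.85 = 1749.48 ft/min

1749.48 ft/min


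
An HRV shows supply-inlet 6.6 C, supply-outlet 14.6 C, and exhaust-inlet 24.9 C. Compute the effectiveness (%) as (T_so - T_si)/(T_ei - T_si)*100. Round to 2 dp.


eff = (14.6-6.6)/(24.9-6.6)*100 = 43.72 %

43.72 %


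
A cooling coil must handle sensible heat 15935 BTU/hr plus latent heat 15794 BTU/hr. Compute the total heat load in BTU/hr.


Qt = 15935 + 15794 = 31729 BTU/hr

31729 BTU/hr


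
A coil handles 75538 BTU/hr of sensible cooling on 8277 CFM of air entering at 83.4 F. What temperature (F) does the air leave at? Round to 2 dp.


dT = 75538/(1.08*8277) = 8.4502
T_leave = 83.4 - 8.4502 = 74.95 F

74.95 F


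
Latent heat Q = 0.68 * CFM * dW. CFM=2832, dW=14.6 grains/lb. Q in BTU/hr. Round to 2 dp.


Q = 0.68 * 2832 * 14.6 = 28116.10 BTU/hr

28116.10 BTU/hr


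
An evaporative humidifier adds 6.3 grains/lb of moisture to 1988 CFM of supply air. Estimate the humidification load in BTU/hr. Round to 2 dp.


Q = 0.68 * 1988 * 6.3 = 8516.59 BTU/hr

8516.59 BTU/hr


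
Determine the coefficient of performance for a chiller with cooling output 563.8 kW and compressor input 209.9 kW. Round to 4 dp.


COP = 563.8 / 209.9 = 2.6860

2.6860


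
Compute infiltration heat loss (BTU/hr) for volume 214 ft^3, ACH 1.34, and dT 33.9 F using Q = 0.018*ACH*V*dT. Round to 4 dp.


Q = 0.018 * 1.34 * 214 * 33.9 = 174.9810 BTU/hr

174.9810 BTU/hr


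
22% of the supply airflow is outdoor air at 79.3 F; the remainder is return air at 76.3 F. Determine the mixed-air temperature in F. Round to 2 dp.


T_mix = 0.22*79.3 + 0.78*76.3 = 76.96 F

76.96 F


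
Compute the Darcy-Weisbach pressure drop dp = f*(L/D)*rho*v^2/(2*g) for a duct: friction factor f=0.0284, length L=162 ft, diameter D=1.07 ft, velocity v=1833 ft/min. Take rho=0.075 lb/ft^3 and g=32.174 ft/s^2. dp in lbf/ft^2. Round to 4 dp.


v_fps = 1833/60 = 30.55 ft/s
dp = 0.0284*(162/1.07)*0.075*30.55^2/(2*32.174) = 4.6773 lbf/ft^2

4.6773 lbf/ft^2


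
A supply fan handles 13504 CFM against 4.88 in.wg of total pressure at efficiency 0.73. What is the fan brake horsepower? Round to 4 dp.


BHP = 13504 * 4.88 / (6356 * 0.73) = 14.2029 hp

14.2029 hp


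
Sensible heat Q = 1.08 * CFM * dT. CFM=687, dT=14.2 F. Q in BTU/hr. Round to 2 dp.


Q = 1.08 * 687 * 14.2 = 10535.83 BTU/hr

10535.83 BTU/hr


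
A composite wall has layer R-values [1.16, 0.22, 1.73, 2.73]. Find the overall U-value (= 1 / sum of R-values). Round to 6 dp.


R_total = 1.16 + 0.22 + 1.73 + 2.73 = 5.84
U = 1/5.84 = 0.171233

0.171233


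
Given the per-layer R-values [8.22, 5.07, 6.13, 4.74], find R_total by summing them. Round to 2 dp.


R_total = 8.22 + 5.07 + 6.13 + 4.74 = 24.16

24.16


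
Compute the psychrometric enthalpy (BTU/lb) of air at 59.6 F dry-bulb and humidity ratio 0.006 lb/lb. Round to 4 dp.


h = 0.24*59.6 + 0.006*(1061+0.444*59.6) = 20.8288 BTU/lb

20.8288 BTU/lb


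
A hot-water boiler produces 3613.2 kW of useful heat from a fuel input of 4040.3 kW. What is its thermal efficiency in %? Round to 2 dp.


eta = (3613.2/4040.3)*100 = 89.43 %

89.43 %


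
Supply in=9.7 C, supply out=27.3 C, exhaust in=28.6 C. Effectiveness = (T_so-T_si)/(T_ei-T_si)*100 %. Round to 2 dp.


eff = (27.3-9.7)/(28.6-9.7)*100 = 93.12 %

93.12 %


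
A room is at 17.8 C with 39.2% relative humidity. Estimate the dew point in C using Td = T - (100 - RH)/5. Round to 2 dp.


Td = 17.8 - (100-39.2)/5 = 5.64 C

5.64 C


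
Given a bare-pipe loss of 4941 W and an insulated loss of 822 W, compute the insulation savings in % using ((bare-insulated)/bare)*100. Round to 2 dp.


Savings = ((4941-822)/4941)*100 = 83.36 %

83.36 %


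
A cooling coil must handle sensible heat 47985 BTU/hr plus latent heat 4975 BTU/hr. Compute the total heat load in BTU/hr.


Qt = 47985 + 4975 = 52960 BTU/hr

52960 BTU/hr


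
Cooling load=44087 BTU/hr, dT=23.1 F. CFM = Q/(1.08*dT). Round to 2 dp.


CFM = 44087 / (1.08 * 23.1) = 1767.16

1767.16 CFM


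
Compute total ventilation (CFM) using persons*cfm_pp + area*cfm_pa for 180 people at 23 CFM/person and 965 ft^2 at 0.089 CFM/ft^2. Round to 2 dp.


Total = 180*23 + 965*0.089 = 4225.89 CFM

4225.89 CFM


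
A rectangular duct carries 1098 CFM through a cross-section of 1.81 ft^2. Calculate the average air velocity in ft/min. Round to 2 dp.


V = 1098 / 1.81 = 606.63 ft/min

606.63 ft/min


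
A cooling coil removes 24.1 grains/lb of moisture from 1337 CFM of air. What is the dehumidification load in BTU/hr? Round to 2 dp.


Q = 0.68 * 1337 * 24.1 = 21910.76 BTU/hr

21910.76 BTU/hr


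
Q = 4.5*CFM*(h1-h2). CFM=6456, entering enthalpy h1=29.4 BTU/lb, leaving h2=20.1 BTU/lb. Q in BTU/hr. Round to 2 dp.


Q = 4.5 * 6456 * (29.4 - 20.1) = 270183.60 BTU/hr

270183.60 BTU/hr


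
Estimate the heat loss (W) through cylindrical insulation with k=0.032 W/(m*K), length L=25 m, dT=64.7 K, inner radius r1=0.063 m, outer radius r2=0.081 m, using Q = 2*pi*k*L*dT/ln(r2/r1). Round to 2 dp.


Q = 2*pi*0.032*25*64.7/ln(0.081/0.063) = 1294.07 W

1294.07 W


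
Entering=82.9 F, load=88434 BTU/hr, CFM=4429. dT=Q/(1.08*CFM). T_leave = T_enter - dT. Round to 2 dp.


dT = 88434/(1.08*4429) = 18.4880
T_leave = 82.9 - 18.4880 = 64.41 F

64.41 F


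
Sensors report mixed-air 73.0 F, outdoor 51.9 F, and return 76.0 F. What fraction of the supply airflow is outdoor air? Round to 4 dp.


frac = (73.0 - 76.0) / (51.9 - 76.0) = 0.1245

0.1245


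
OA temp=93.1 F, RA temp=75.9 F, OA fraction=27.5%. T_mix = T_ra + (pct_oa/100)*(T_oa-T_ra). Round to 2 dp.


T_mix = 75.9 + (27.5/100)*(93.1-75.9) = 80.63 F

80.63 F


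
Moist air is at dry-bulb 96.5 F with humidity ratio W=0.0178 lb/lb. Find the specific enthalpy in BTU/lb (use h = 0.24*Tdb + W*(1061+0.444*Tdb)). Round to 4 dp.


h = 0.24*96.5 + 0.0178*(1061+0.444*96.5) = 42.8085 BTU/lb

42.8085 BTU/lb


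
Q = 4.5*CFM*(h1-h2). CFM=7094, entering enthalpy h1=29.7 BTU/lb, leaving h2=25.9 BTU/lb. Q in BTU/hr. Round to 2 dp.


Q = 4.5 * 7094 * (29.7 - 25.9) = 121307.40 BTU/hr

121307.40 BTU/hr


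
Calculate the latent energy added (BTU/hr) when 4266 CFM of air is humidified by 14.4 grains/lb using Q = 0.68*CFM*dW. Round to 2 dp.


Q = 0.68 * 4266 * 14.4 = 41772.67 BTU/hr

41772.67 BTU/hr


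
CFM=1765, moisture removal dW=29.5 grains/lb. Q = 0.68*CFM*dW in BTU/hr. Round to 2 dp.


Q = 0.68 * 1765 * 29.5 = 35405.90 BTU/hr

35405.90 BTU/hr


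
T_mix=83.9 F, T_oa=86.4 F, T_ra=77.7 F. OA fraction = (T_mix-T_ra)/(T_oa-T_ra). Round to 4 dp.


frac = (83.9 - 77.7) / (86.4 - 77.7) = 0.7126

0.7126


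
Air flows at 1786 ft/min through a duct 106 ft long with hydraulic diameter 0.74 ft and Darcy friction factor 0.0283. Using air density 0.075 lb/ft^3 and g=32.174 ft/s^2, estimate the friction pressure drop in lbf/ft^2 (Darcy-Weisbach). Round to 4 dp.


v_fps = 1786/60 = 29.7667 ft/s
dp = 0.0283*(106/0.74)*0.075*29.7667^2/(2*32.174) = 4.1865 lbf/ft^2

4.1865 lbf/ft^2


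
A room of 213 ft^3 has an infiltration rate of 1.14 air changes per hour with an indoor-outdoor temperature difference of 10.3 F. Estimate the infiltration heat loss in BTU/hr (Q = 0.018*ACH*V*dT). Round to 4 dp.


Q = 0.018 * 1.14 * 213 * 10.3 = 45.0188 BTU/hr

45.0188 BTU/hr


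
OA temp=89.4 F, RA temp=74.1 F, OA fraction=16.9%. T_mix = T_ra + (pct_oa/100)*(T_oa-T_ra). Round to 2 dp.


T_mix = 74.1 + (16.9/100)*(89.4-74.1) = 76.69 F

76.69 F


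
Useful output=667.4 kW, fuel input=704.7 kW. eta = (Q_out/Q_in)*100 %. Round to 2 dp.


eta = (667.4/704.7)*100 = 94.71 %

94.71 %


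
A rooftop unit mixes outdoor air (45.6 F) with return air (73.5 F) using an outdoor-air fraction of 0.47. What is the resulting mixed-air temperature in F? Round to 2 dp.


T_mix = 0.47*45.6 + 0.53*73.5 = 60.39 F

60.39 F


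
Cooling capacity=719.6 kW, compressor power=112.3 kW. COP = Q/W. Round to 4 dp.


COP = 719.6 / 112.3 = 6.4078

6.4078


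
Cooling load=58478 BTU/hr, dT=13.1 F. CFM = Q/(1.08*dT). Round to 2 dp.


CFM = 58478 / (1.08 * 13.1) = 4133.31

4133.31 CFM


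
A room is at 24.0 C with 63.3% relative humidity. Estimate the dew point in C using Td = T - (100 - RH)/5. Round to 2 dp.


Td = 24.0 - (100-63.3)/5 = 16.66 C

16.66 C


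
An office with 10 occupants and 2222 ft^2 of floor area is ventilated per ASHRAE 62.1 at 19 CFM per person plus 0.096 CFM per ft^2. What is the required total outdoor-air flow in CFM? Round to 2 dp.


Total = 10*19 + 2222*0.096 = 403.31 CFM

403.31 CFM


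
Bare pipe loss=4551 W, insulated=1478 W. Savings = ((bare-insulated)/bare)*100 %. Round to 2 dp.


Savings = ((4551-1478)/4551)*100 = 67.52 %

67.52 %


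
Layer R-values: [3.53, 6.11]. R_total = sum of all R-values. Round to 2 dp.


R_total = 3.53 + 6.11 = 9.64

9.64


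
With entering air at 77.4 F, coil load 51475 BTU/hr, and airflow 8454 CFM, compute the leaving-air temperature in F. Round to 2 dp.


dT = 51475/(1.08*8454) = 5.6378
T_leave = 77.4 - 5.6378 = 71.76 F

71.76 F


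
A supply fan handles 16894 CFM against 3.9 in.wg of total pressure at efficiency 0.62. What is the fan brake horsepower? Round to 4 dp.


BHP = 16894 * 3.9 / (6356 * 0.62) = 16.7194 hp

16.7194 hp


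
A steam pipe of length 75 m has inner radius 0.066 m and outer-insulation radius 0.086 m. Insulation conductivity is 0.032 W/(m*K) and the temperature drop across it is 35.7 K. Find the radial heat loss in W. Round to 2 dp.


Q = 2*pi*0.032*75*35.7/ln(0.086/0.066) = 2033.84 W

2033.84 W


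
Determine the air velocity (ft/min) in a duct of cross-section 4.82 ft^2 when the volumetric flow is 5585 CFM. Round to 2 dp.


V = 5585 / 4.82 = 1158.71 ft/min

1158.71 ft/min


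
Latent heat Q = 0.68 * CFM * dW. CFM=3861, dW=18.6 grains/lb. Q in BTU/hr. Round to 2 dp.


Q = 0.68 * 3861 * 18.6 = 48833.93 BTU/hr

48833.93 BTU/hr


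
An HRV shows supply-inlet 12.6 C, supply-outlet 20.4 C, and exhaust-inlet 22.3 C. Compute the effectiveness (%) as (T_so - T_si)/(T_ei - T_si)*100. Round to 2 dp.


eff = (20.4-12.6)/(22.3-12.6)*100 = 80.41 %

80.41 %


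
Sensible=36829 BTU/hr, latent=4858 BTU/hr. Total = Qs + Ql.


Qt = 36829 + 4858 = 41687 BTU/hr

41687 BTU/hr


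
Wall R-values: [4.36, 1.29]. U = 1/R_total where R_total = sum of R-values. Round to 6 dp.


R_total = 4.36 + 1.29 = 5.65
U = 1/5.65 = 0.176991

0.176991


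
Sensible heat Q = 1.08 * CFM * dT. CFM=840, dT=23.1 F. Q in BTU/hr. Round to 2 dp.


Q = 1.08 * 840 * 23.1 = 20956.32 BTU/hr

20956.32 BTU/hr


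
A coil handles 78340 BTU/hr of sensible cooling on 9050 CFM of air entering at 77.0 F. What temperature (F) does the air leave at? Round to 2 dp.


dT = 78340/(1.08*9050) = 8.0151
T_leave = 77.0 - 8.0151 = 68.98 F

68.98 F


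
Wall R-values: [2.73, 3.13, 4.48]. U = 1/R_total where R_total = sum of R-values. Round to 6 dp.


R_total = 2.73 + 3.13 + 4.48 = 10.34
U = 1/10.34 = 0.096712

0.096712


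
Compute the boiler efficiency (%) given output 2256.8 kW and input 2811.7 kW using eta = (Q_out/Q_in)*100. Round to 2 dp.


eta = (2256.8/2811.7)*100 = 80.26 %

80.26 %


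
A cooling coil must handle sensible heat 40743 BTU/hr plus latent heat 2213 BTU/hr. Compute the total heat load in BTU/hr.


Qt = 40743 + 2213 = 42956 BTU/hr

42956 BTU/hr


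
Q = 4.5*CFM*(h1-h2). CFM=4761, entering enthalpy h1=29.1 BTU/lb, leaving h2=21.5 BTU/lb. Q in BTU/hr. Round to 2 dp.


Q = 4.5 * 4761 * (29.1 - 21.5) = 162826.20 BTU/hr

162826.20 BTU/hr


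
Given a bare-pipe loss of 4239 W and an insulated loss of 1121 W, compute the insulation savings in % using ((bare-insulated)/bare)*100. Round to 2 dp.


Savings = ((4239-1121)/4239)*100 = 73.56 %

73.56 %


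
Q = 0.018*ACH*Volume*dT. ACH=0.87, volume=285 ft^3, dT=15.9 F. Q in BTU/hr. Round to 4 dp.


Q = 0.018 * 0.87 * 285 * 15.9 = 70.9633 BTU/hr

70.9633 BTU/hr


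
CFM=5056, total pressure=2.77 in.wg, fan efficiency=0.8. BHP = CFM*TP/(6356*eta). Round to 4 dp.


BHP = 5056 * 2.77 / (6356 * 0.8) = 2.7543 hp

2.7543 hp


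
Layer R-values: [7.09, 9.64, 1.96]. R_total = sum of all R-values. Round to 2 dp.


R_total = 7.09 + 9.64 + 1.96 = 18.69

18.69


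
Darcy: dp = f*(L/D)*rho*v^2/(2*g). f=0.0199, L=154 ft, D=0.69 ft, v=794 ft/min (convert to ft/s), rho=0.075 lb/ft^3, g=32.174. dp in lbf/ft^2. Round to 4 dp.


v_fps = 794/60 = 13.2333 ft/s
dp = 0.0199*(154/0.69)*0.075*13.2333^2/(2*32.174) = 0.9065 lbf/ft^2

0.9065 lbf/ft^2


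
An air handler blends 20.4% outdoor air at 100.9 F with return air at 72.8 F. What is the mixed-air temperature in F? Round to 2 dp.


T_mix = 72.8 + (20.4/100)*(100.9-72.8) = 78.53 F

78.53 F


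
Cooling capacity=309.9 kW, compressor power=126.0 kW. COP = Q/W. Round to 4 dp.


COP = 309.9 / 126.0 = 2.4595

2.4595


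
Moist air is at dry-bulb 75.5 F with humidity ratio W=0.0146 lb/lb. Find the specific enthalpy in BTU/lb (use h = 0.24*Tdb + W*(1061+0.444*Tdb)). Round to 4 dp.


h = 0.24*75.5 + 0.0146*(1061+0.444*75.5) = 34.1000 BTU/lb

34.1000 BTU/lb


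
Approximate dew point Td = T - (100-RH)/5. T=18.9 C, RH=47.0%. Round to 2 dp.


Td = 18.9 - (100-47.0)/5 = 8.30 C

8.30 C


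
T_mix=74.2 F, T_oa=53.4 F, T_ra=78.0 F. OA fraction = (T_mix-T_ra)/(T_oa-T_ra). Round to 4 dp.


frac = (74.2 - 78.0) / (53.4 - 78.0) = 0.1545

0.1545


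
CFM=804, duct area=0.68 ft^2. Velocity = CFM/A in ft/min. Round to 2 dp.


V = 804 / 0.68 = 1182.35 ft/min

1182.35 ft/min


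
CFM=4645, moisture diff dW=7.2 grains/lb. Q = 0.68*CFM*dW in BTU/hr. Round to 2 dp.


Q = 0.68 * 4645 * 7.2 = 22741.92 BTU/hr

22741.92 BTU/hr


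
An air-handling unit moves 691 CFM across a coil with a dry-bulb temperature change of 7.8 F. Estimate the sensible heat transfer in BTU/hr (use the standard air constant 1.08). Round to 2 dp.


Q = 1.08 * 691 * 7.8 = 5820.98 BTU/hr

5820.98 BTU/hr


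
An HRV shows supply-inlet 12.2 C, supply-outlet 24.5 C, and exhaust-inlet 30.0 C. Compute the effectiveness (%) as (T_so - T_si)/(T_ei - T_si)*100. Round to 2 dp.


eff = (24.5-12.2)/(30.0-12.2)*100 = 69.10 %

69.10 %


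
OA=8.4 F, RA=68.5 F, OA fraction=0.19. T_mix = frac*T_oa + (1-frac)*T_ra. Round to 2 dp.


T_mix = 0.19*8.4 + 0.81*68.5 = 57.08 F

57.08 F


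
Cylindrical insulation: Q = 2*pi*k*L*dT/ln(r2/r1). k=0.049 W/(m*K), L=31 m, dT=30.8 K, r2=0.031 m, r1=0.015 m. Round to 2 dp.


Q = 2*pi*0.049*31*30.8/ln(0.031/0.015) = 404.94 W

404.94 W


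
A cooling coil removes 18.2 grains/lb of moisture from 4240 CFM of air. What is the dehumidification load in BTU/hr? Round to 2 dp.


Q = 0.68 * 4240 * 18.2 = 52474.24 BTU/hr

52474.24 BTU/hr


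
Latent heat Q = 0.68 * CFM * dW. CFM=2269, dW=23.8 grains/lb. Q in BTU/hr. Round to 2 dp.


Q = 0.68 * 2269 * 23.8 = 36721.50 BTU/hr

36721.50 BTU/hr


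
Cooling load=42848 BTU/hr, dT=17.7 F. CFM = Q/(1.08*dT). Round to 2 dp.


CFM = 42848 / (1.08 * 17.7) = 2241.47

2241.47 CFM


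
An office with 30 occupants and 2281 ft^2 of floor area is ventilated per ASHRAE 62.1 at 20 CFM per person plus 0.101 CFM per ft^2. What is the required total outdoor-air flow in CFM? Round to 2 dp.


Total = 30*20 + 2281*0.101 = 830.38 CFM

830.38 CFM


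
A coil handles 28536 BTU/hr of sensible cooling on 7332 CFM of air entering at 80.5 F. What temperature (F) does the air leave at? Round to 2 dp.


dT = 28536/(1.08*7332) = 3.6037
T_leave = 80.5 - 3.6037 = 76.90 F

76.90 F


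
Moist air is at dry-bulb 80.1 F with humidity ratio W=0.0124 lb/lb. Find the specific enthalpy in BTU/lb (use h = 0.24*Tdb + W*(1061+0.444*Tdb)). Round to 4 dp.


h = 0.24*80.1 + 0.0124*(1061+0.444*80.1) = 32.8214 BTU/lb

32.8214 BTU/lb


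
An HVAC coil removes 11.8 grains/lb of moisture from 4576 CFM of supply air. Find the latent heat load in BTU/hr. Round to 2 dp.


Q = 0.68 * 4576 * 11.8 = 36717.82 BTU/hr

36717.82 BTU/hr


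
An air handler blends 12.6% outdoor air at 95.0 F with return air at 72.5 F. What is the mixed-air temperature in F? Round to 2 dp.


T_mix = 72.5 + (12.6/100)*(95.0-72.5) = 75.34 F

75.34 F


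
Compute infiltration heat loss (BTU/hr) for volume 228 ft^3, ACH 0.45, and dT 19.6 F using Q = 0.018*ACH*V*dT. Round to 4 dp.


Q = 0.018 * 0.45 * 228 * 19.6 = 36.1973 BTU/hr

36.1973 BTU/hr


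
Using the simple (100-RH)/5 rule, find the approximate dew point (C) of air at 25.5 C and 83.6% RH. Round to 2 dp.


Td = 25.5 - (100-83.6)/5 = 22.22 C

22.22 C


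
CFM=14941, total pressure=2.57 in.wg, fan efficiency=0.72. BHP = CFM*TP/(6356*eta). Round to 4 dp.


BHP = 14941 * 2.57 / (6356 * 0.72) = 8.3907 hp

8.3907 hp


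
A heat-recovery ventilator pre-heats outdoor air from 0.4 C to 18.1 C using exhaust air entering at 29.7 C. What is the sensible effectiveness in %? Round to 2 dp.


eff = (18.1-0.4)/(29.7-0.4)*100 = 60.41 %

60.41 %


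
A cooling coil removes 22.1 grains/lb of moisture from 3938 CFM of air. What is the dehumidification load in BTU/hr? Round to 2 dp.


Q = 0.68 * 3938 * 22.1 = 59180.26 BTU/hr

59180.26 BTU/hr


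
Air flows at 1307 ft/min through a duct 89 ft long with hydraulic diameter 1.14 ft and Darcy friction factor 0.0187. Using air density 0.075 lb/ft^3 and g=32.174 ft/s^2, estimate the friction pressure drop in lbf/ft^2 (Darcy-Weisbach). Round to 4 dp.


v_fps = 1307/60 = 21.7833 ft/s
dp = 0.0187*(89/1.14)*0.075*21.7833^2/(2*32.174) = 0.8074 lbf/ft^2

0.8074 lbf/ft^2


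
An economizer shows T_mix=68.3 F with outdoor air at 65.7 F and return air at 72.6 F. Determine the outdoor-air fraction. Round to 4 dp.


frac = (68.3 - 72.6) / (65.7 - 72.6) = 0.6232

0.6232


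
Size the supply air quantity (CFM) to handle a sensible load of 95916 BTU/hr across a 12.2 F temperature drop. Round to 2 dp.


CFM = 95916 / (1.08 * 12.2) = 7279.60

7279.60 CFM


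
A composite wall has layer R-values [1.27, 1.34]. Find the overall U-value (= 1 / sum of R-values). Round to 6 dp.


R_total = 1.27 + 1.34 = 2.61
U = 1/2.61 = 0.383142

0.383142


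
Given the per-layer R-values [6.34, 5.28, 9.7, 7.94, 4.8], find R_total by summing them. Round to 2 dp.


R_total = 6.34 + 5.28 + 9.7 + 7.94 + 4.8 = 34.06

34.06


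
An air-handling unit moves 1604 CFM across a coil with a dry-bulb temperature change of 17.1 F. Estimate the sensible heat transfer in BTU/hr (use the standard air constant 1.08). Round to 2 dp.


Q = 1.08 * 1604 * 17.1 = 29622.67 BTU/hr

29622.67 BTU/hr


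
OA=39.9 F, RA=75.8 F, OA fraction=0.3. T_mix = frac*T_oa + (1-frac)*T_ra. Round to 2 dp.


T_mix = 0.3*39.9 + 0.7*75.8 = 65.03 F

65.03 F


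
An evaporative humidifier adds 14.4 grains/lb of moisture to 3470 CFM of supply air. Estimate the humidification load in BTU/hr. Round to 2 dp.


Q = 0.68 * 3470 * 14.4 = 33978.24 BTU/hr

33978.24 BTU/hr


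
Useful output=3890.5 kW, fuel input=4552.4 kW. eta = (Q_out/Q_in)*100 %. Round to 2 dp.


eta = (3890.5/4552.4)*100 = 85.46 %

85.46 %


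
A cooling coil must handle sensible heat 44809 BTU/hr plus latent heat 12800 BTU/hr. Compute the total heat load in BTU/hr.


Qt = 44809 + 12800 = 57609 BTU/hr

57609 BTU/hr


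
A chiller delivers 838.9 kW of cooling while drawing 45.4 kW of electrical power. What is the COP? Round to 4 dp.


COP = 838.9 / 45.4 = 18.4780

18.4780


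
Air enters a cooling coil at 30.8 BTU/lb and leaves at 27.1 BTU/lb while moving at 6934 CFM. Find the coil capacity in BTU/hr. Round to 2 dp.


Q = 4.5 * 6934 * (30.8 - 27.1) = 115451.10 BTU/hr

115451.10 BTU/hr


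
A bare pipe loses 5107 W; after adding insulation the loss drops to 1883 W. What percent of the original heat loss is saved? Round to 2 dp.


Savings = ((5107-1883)/5107)*100 = 63.13 %

63.13 %


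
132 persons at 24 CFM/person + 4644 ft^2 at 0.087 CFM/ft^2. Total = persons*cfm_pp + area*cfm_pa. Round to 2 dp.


Total = 132*24 + 4644*0.087 = 3572.03 CFM

3572.03 CFM


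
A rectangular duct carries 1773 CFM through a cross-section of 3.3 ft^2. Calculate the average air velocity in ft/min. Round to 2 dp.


V = 1773 / 3.3 = 537.27 ft/min

537.27 ft/min


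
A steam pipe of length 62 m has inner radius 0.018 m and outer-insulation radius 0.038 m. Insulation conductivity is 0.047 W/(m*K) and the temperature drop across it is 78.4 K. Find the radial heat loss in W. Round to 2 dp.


Q = 2*pi*0.047*62*78.4/ln(0.038/0.018) = 1921.06 W

1921.06 W


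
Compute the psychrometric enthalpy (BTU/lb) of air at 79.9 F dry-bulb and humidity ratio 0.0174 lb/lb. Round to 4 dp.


h = 0.24*79.9 + 0.0174*(1061+0.444*79.9) = 38.2547 BTU/lb

38.2547 BTU/lb


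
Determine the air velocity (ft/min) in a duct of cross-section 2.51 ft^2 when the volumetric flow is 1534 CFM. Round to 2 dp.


V = 1534 / 2.51 = 611.16 ft/min

611.16 ft/min


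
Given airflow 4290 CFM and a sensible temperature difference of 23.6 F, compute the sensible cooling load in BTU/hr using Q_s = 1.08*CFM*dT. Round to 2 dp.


Q = 1.08 * 4290 * 23.6 = 109343.52 BTU/hr

109343.52 BTU/hr


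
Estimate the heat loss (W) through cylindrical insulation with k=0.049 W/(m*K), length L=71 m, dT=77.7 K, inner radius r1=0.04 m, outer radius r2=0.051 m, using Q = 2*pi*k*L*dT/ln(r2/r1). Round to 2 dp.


Q = 2*pi*0.049*71*77.7/ln(0.051/0.04) = 6991.10 W

6991.10 W


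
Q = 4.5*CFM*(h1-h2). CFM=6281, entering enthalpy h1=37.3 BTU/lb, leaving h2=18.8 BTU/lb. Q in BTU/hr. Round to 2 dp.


Q = 4.5 * 6281 * (37.3 - 18.8) = 522893.25 BTU/hr

522893.25 BTU/hr


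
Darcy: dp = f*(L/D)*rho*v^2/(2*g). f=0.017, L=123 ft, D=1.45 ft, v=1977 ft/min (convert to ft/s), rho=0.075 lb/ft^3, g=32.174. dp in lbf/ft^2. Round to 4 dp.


v_fps = 1977/60 = 32.95 ft/s
dp = 0.017*(123/1.45)*0.075*32.95^2/(2*32.174) = 1.8248 lbf/ft^2

1.8248 lbf/ft^2


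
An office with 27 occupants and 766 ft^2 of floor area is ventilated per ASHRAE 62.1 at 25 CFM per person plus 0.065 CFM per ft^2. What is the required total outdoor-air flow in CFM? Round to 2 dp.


Total = 27*25 + 766*0.065 = 724.79 CFM

724.79 CFM


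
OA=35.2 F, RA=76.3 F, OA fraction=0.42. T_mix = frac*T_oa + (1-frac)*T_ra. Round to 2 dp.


T_mix = 0.42*35.2 + 0.58*76.3 = 59.04 F

59.04 F


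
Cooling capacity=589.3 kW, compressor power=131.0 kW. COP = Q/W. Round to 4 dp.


COP = 589.3 / 131.0 = 4.4985

4.4985


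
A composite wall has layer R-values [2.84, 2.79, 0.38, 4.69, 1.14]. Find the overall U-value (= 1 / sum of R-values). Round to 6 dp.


R_total = 2.84 + 2.79 + 0.38 + 4.69 + 1.14 = 11.84
U = 1/11.84 = 0.084459

0.084459


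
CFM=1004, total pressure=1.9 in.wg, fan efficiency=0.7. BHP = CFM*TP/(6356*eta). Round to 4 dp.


BHP = 1004 * 1.9 / (6356 * 0.7) = 0.4288 hp

0.4288 hp


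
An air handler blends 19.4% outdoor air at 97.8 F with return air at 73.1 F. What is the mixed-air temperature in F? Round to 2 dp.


T_mix = 73.1 + (19.4/100)*(97.8-73.1) = 77.89 F

77.89 F


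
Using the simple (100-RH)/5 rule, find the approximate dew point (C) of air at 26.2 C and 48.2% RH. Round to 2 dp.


Td = 26.2 - (100-48.2)/5 = 15.84 C

15.84 C


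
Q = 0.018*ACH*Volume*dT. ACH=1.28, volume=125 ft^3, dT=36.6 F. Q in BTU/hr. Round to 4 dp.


Q = 0.018 * 1.28 * 125 * 36.6 = 105.4080 BTU/hr

105.4080 BTU/hr


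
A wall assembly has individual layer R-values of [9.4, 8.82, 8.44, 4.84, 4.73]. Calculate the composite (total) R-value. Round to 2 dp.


R_total = 9.4 + 8.82 + 8.44 + 4.84 + 4.73 = 36.23

36.23


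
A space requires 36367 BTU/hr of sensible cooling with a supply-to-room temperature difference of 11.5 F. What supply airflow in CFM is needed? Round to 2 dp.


CFM = 36367 / (1.08 * 11.5) = 2928.10

2928.10 CFM


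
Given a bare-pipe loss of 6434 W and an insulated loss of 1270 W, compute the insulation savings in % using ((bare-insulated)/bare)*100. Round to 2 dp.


Savings = ((6434-1270)/6434)*100 = 80.26 %

80.26 %


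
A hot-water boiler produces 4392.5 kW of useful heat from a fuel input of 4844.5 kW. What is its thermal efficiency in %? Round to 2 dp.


eta = (4392.5/4844.5)*100 = 90.67 %

90.67 %


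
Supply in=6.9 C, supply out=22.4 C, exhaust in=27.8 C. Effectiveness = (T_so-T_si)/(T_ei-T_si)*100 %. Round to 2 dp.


eff = (22.4-6.9)/(27.8-6.9)*100 = 74.16 %

74.16 %


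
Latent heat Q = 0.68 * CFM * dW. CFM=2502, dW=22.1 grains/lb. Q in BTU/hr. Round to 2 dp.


Q = 0.68 * 2502 * 22.1 = 37600.06 BTU/hr

37600.06 BTU/hr


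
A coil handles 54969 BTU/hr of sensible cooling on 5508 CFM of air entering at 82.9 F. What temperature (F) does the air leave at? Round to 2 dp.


dT = 54969/(1.08*5508) = 9.2406
T_leave = 82.9 - 9.2406 = 73.66 F

73.66 F


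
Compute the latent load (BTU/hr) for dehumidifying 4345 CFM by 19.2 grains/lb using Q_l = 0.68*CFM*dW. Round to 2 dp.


Q = 0.68 * 4345 * 19.2 = 56728.32 BTU/hr

56728.32 BTU/hr


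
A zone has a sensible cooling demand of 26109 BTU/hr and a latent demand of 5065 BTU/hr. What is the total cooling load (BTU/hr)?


Qt = 26109 + 5065 = 31174 BTU/hr

31174 BTU/hr


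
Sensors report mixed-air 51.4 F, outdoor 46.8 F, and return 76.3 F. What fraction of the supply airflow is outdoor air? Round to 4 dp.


frac = (51.4 - 76.3) / (46.8 - 76.3) = 0.8441

0.8441


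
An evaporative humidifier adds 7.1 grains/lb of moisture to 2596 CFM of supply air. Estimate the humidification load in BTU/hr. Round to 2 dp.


Q = 0.68 * 2596 * 7.1 = 12533.49 BTU/hr

12533.49 BTU/hr


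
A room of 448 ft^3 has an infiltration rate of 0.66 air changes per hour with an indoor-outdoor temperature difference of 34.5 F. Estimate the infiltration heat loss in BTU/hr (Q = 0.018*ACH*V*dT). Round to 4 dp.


Q = 0.018 * 0.66 * 448 * 34.5 = 183.6173 BTU/hr

183.6173 BTU/hr


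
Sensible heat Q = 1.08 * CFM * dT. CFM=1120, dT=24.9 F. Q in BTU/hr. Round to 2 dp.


Q = 1.08 * 1120 * 24.9 = 30119.04 BTU/hr

30119.04 BTU/hr


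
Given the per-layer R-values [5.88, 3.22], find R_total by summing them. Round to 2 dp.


R_total = 5.88 + 3.22 = 9.10

9.10


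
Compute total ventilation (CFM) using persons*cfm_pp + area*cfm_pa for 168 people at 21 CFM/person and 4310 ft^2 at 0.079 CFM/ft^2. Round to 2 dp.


Total = 168*21 + 4310*0.079 = 3868.49 CFM

3868.49 CFM


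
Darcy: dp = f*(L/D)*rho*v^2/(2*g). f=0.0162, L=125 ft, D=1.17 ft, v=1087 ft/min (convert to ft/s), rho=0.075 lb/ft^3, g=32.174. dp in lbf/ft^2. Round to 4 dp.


v_fps = 1087/60 = 18.1167 ft/s
dp = 0.0162*(125/1.17)*0.075*18.1167^2/(2*32.174) = 0.6621 lbf/ft^2

0.6621 lbf/ft^2


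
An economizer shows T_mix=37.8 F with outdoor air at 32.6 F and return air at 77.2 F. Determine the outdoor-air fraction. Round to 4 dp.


frac = (37.8 - 77.2) / (32.6 - 77.2) = 0.8834

0.8834


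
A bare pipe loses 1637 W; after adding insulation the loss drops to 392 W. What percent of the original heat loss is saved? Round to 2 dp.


Savings = ((1637-392)/1637)*100 = 76.05 %

76.05 %


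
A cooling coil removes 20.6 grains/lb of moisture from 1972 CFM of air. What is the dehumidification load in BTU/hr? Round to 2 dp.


Q = 0.68 * 1972 * 20.6 = 27623.78 BTU/hr

27623.78 BTU/hr


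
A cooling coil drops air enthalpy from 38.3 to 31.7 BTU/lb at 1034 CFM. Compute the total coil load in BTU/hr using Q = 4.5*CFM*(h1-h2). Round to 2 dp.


Q = 4.5 * 1034 * (38.3 - 31.7) = 30709.80 BTU/hr

30709.80 BTU/hr


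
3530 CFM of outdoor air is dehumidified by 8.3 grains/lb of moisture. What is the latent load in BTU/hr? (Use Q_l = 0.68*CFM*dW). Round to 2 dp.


Q = 0.68 * 3530 * 8.3 = 19923.32 BTU/hr

19923.32 BTU/hr


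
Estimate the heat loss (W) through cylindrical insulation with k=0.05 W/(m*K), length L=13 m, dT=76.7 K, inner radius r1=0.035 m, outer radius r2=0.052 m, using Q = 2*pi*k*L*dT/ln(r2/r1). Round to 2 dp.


Q = 2*pi*0.05*13*76.7/ln(0.052/0.035) = 791.24 W

791.24 W


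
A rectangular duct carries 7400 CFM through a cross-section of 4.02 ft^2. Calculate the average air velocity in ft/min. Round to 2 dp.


V = 7400 / 4.02 = 1840.80 ft/min

1840.80 ft/min
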